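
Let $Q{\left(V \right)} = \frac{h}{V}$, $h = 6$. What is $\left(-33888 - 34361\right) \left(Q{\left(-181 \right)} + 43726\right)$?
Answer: $- \frac{540149885600}{181} \approx -2.9843 \cdot 10^{9}$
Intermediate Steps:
$Q{\left(V \right)} = \frac{6}{V}$
$\left(-33888 - 34361\right) \left(Q{\left(-181 \right)} + 43726\right) = \left(-33888 - 34361\right) \left(\frac{6}{-181} + 43726\right) = - 68249 \left(6 \left(- \frac{1}{181}\right) + 43726\right) = - 68249 \left(- \frac{6}{181} + 43726\right) = \left(-68249\right) \frac{7914400}{181} = - \frac{540149885600}{181}$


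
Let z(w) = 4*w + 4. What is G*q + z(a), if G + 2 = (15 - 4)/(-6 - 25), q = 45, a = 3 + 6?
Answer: -2045/31 ≈ -65.968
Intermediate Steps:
a = 9
z(w) = 4 + 4*w
G = -73/31 (G = -2 + (15 - 4)/(-6 - 25) = -2 + 11/(-31) = -2 + 11*(-1/31) = -2 - 11/31 = -73/31 ≈ -2.3548)
G*q + z(a) = -73/31*45 + (4 + 4*9) = -3285/31 + (4 + 36) = -3285/31 + 40 = -2045/31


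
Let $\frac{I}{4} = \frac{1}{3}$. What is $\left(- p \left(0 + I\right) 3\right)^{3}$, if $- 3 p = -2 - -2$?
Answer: $0$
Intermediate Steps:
$p = 0$ ($p = - \frac{-2 - -2}{3} = - \frac{-2 + 2}{3} = \left(- \frac{1}{3}\right) 0 = 0$)
$I = \frac{4}{3} \approx 1.3333$
$\left(- p \left(0 + I\right) 3\right)^{3} = \left(- 0 \left(0 + \frac{4}{3}\right) 3\right)^{3} = \left(- 0 \cdot \frac{4}{3} \cdot 3\right)^{3} = \left(- 0 \cdot 3\right)^{3} = \left(\left(-1\right) 0\right)^{3} = 0^{3} = 0$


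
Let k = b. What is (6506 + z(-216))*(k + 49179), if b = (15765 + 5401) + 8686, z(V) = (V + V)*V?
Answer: 7888716358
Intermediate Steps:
z(V) = 2*V² (z(V) = (2*V)*V = 2*V²)
b = 29852 (b = 21166 + 8686 = 29852)
k = 29852
(6506 + z(-216))*(k + 49179) = (6506 + 2*(-216)²)*(29852 + 49179) = (6506 + 2*46656)*79031 = (6506 + 93312)*79031 = 99818*79031 = 7888716358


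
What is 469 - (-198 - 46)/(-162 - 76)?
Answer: 55689/119 ≈ 467.97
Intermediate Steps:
469 - (-198 - 46)/(-162 - 76) = 469 - (-244)/(-238) = 469 - (-244)*(-1)/238 = 469 - 1*122/119 = 469 - 122/119 = 55689/119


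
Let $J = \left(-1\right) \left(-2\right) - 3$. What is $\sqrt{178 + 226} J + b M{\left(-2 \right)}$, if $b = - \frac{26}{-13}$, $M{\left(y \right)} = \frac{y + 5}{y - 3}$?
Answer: $- \frac{6}{5} - 2 \sqrt{101} \approx -21.3$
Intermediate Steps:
$M{\left(y \right)} = \frac{5 + y}{-3 + y}$
$b = 2$ ($b = \left(-26\right) \left(- \frac{1}{13}\right) = 2$)
$J = -1$ ($J = 2 - 3 = -1$)
$\sqrt{178 + 226} J + b M{\left(-2 \right)} = \sqrt{178 + 226} \left(-1\right) + 2 \frac{5 - 2}{-3 - 2} = \sqrt{404} \left(-1\right) + 2 \frac{1}{-5} \cdot 3 = 2 \sqrt{101} \left(-1\right) + 2 \left(\left(- \frac{1}{5}\right) 3\right) = - 2 \sqrt{101} + 2 \left(- \frac{3}{5}\right) = - 2 \sqrt{101} - \frac{6}{5} = - \frac{6}{5} - 2 \sqrt{101}$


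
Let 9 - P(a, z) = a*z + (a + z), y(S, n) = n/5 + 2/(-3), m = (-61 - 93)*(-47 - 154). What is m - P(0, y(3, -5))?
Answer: 92830/3 ≈ 30943.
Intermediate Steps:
m = 30954 (m = -154*(-201) = 30954)
y(S, n) = -⅔ + n/5 (y(S, n) = n*(⅕) + 2*(-⅓) = n/5 - ⅔ = -⅔ + n/5)
P(a, z) = 9 - a - z - a*z (P(a, z) = 9 - (a*z + (a + z)) = 9 - (a + z + a*z) = 9 + (-a - z - a*z) = 9 - a - z - a*z)
m - P(0, y(3, -5)) = 30954 - (9 - 1*0 - (-⅔ + (⅕)*(-5)) - 1*0*(-⅔ + (⅕)*(-5))) = 30954 - (9 + 0 - (-⅔ - 1) - 1*0*(-⅔ - 1)) = 30954 - (9 + 0 - 1*(-5/3) - 1*0*(-5/3)) = 30954 - (9 + 0 + 5/3 + 0) = 30954 - 1*32/3 = 30954 - 32/3 = 92830/3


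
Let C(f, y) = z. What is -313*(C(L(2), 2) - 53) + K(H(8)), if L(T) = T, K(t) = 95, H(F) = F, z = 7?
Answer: 14493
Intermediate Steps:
C(f, y) = 7
-313*(C(L(2), 2) - 53) + K(H(8)) = -313*(7 - 53) + 95 = -313*(-46) + 95 = 14398 + 95 = 14493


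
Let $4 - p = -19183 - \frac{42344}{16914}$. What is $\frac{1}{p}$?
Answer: $\frac{8457}{162285631} \approx 5.2112 \cdot 10^{-5}$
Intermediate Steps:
$p = \frac{162285631}{8457}$ ($p = 4 - \left(-19183 - \frac{42344}{16914}\right) = 4 - \left(-19183 - 42344 \cdot \frac{1}{16914}\right) = 4 - \left(-19183 - \frac{21172}{8457}\right) = 4 - - \frac{162251803}{8457} = 4 + \frac{162251803}{8457} = \frac{162285631}{8457} \approx 19190.0$)
$\frac{1}{p} = \frac{1}{\frac{162285631}{8457}} = \frac{8457}{162285631}$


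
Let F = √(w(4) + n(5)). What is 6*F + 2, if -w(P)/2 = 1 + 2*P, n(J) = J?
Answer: 2 + 6*I*√13 ≈ 2.0 + 21.633*I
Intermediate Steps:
w(P) = -2 - 4*P (w(P) = -2*(1 + 2*P) = -2 - 4*P)
F = I*√13 (F = √((-2 - 4*4) + 5) = √((-2 - 16) + 5) = √(-18 + 5) = √(-13) = I*√13 ≈ 3.6056*I)
6*F + 2 = 6*(I*√13) + 2 = 6*I*√13 + 2 = 2 + 6*I*√13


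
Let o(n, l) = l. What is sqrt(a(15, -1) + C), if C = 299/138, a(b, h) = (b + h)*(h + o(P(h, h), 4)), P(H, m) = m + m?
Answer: sqrt(1590)/6 ≈ 6.6458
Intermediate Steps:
P(H, m) = 2*m
a(b, h) = (4 + h)*(b + h) (a(b, h) = (b + h)*(h + 4) = (b + h)*(4 + h) = (4 + h)*(b + h))
C = 13/6 (C = 299*(1/138) = 13/6 ≈ 2.1667)
sqrt(a(15, -1) + C) = sqrt(((-1)**2 + 4*15 + 4*(-1) + 15*(-1)) + 13/6) = sqrt((1 + 60 - 4 - 15) + 13/6) = sqrt(42 + 13/6) = sqrt(265/6) = sqrt(1590)/6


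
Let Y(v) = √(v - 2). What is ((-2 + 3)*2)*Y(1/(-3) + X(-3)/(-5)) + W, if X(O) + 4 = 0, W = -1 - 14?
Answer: -15 + 2*I*√345/15 ≈ -15.0 + 2.4766*I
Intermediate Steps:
W = -15
X(O) = -4 (X(O) = -4 + 0 = -4)
Y(v) = √(-2 + v)
((-2 + 3)*2)*Y(1/(-3) + X(-3)/(-5)) + W = ((-2 + 3)*2)*√(-2 + (1/(-3) - 4/(-5))) - 15 = (1*2)*√(-2 + (1*(-⅓) - 4*(-⅕))) - 15 = 2*√(-2 + (-⅓ + ⅘)) - 15 = 2*√(-2 + 7/15) - 15 = 2*√(-23/15) - 15 = 2*(I*√345/15) - 15 = 2*I*√345/15 - 15 = -15 + 2*I*√345/15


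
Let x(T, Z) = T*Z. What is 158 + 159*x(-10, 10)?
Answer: -15742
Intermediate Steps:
158 + 159*x(-10, 10) = 158 + 159*(-10*10) = 158 + 159*(-100) = 158 - 15900 = -15742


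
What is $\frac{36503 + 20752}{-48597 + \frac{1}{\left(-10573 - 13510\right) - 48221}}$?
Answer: $- \frac{376342320}{319432499} \approx -1.1782$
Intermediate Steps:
$\frac{36503 + 20752}{-48597 + \frac{1}{\left(-10573 - 13510\right) - 48221}} = \frac{57255}{-48597 + \frac{1}{\left(-10573 - 13510\right) - 48221}} = \frac{57255}{-48597 + \frac{1}{-24083 - 48221}} = \frac{57255}{-48597 + \frac{1}{-72304}} = \frac{57255}{-48597 - \frac{1}{72304}} = \frac{57255}{- \frac{3513757489}{72304}} = 57255 \left(- \frac{72304}{3513757489}\right) = - \frac{376342320}{319432499}$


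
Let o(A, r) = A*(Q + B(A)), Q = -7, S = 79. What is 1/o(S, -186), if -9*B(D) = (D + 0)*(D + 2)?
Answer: -1/56722 ≈ -1.7630e-5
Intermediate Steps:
B(D) = -D*(2 + D)/9 (B(D) = -(D + 0)*(D + 2)/9 = -D*(2 + D)/9)
o(A, r) = A*(-7 - A*(2 + A)/9)
1/o(S, -186) = 1/(-⅑*79*(63 + 79*(2 + 79))) = 1/(-⅑*79*(63 + 79*81)) = 1/(-⅑*79*(63 + 6399)) = 1/(-⅑*79*6462) = 1/(-56722) = -1/56722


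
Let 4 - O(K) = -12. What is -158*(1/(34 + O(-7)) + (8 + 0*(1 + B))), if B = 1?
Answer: -31679/25 ≈ -1267.2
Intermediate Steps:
O(K) = 16 (O(K) = 4 - 1*(-12) = 4 + 12 = 16)
-158*(1/(34 + O(-7)) + (8 + 0*(1 + B))) = -158*(1/(34 + 16) + (8 + 0*(1 + 1))) = -158*(1/50 + (8 + 0*2)) = -158*(1/50 + (8 + 0)) = -158*(1/50 + 8) = -158*401/50 = -31679/25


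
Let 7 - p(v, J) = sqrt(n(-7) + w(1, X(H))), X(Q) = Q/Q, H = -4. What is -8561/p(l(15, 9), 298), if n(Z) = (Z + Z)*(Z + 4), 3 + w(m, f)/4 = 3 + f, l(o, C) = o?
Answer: -59927/3 - 8561*sqrt(46)/3 ≈ -39330.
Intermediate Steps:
X(Q) = 1
w(m, f) = 4*f (w(m, f) = -12 + 4*(3 + f) = -12 + (12 + 4*f) = 4*f)
n(Z) = 2*Z*(4 + Z) (n(Z) = (2*Z)*(4 + Z) = 2*Z*(4 + Z))
p(v, J) = 7 - sqrt(46) (p(v, J) = 7 - sqrt(2*(-7)*(4 - 7) + 4*1) = 7 - sqrt(2*(-7)*(-3) + 4) = 7 - sqrt(42 + 4) = 7 - sqrt(46))
-8561/p(l(15, 9), 298) = -8561/(7 - sqrt(46))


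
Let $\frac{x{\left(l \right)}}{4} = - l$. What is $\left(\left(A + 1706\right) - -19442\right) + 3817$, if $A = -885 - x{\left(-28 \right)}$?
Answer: $23968$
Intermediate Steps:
$x{\left(l \right)} = - 4 l$ ($x{\left(l \right)} = 4 \left(- l\right) = - 4 l$)
$A = -997$ ($A = -885 - \left(-4\right) \left(-28\right) = -885 - 112 = -997$)
$\left(\left(A + 1706\right) - -19442\right) + 3817 = \left(\left(-997 + 1706\right) - -19442\right) + 3817 = \left(709 + 19442\right) + 3817 = 20151 + 3817 = 23968$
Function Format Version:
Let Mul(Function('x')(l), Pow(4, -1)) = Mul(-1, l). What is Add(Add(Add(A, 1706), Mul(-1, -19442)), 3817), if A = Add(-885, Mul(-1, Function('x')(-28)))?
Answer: 23968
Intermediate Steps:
Function('x')(l) = Mul(-4, l) (Function('x')(l) = Mul(4, Mul(-1, l)) = Mul(-4, l))
A = -997 (A = Add(-885, Mul(-1, Mul(-4, -28))) = Add(-885, Mul(-1, 112)) = Add(-885, -112) = -997)
Add(Add(Add(A, 1706), Mul(-1, -19442)), 3817) = Add(Add(Add(-997, 1706), Mul(-1, -19442)), 3817) = Add(Add(709, 19442), 3817) = Add(20151, 3817) = 23968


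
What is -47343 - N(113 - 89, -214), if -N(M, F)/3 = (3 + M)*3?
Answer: -47100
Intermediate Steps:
N(M, F) = -27 - 9*M (N(M, F) = -3*(3 + M)*3 = -3*(9 + 3*M) = -27 - 9*M)
-47343 - N(113 - 89, -214) = -47343 - (-27 - 9*(113 - 89)) = -47343 - (-27 - 9*24) = -47343 - (-27 - 216) = -47343 - 1*(-243) = -47343 + 243 = -47100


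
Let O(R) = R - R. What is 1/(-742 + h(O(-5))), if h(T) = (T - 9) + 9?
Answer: -1/742 ≈ -0.0013477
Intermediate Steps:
O(R) = 0
h(T) = T (h(T) = (-9 + T) + 9 = T)
1/(-742 + h(O(-5))) = 1/(-742 + 0) = 1/(-742) = -1/742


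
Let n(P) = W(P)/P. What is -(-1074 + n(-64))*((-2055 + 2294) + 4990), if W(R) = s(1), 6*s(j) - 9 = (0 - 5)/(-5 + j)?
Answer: 2875435815/512 ≈ 5.6161e+6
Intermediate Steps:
s(j) = 3/2 - 5/(6*(-5 + j)) (s(j) = 3/2 + ((0 - 5)/(-5 + j))/6 = 3/2 + (-5/(-5 + j))/6 = 3/2 - 5/(6*(-5 + j)))
W(R) = 41/24 (W(R) = (-50 + 9*1)/(6*(-5 + 1)) = (1/6)*(-50 + 9)/(-4) = (1/6)*(-1/4)*(-41) = 41/24)
n(P) = 41/(24*P)
-(-1074 + n(-64))*((-2055 + 2294) + 4990) = -(-1074 + (41/24)/(-64))*((-2055 + 2294) + 4990) = -(-1074 + (41/24)*(-1/64))*(239 + 4990) = -(-1074 - 41/1536)*5229 = -(-1649705)*5229/1536 = -1*(-2875435815/512) = 2875435815/512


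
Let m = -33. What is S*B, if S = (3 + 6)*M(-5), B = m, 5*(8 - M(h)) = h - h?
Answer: -2376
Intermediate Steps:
M(h) = 8 (M(h) = 8 - (h - h)/5 = 8 - 1/5*0 = 8 + 0 = 8)
B = -33
S = 72 (S = (3 + 6)*8 = 9*8 = 72)
S*B = 72*(-33) = -2376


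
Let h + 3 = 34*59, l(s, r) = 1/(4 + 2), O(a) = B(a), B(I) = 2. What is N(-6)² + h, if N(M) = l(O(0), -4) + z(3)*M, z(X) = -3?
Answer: 83989/36 ≈ 2333.0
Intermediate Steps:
O(a) = 2
l(s, r) = ⅙ (l(s, r) = 1/6 = ⅙)
N(M) = ⅙ - 3*M
h = 2003 (h = -3 + 34*59 = -3 + 2006 = 2003)
N(-6)² + h = (⅙ - 3*(-6))² + 2003 = (⅙ + 18)² + 2003 = (109/6)² + 2003 = 11881/36 + 2003 = 83989/36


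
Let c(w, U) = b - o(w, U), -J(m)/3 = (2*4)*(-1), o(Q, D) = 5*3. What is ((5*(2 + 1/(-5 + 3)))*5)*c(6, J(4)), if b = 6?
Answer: -675/2 ≈ -337.50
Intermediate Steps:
o(Q, D) = 15
J(m) = 24 (J(m) = -3*2*4*(-1) = -24*(-1) = -3*(-8) = 24)
c(w, U) = -9 (c(w, U) = 6 - 1*15 = 6 - 15 = -9)
((5*(2 + 1/(-5 + 3)))*5)*c(6, J(4)) = ((5*(2 + 1/(-5 + 3)))*5)*(-9) = ((5*(2 + 1/(-2)))*5)*(-9) = ((5*(2 - ½))*5)*(-9) = ((5*(3/2))*5)*(-9) = ((15/2)*5)*(-9) = (75/2)*(-9) = -675/2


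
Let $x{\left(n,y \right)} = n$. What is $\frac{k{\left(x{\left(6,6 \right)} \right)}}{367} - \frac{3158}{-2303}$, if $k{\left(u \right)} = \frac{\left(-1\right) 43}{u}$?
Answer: $\frac{6854887}{5071206} \approx 1.3517$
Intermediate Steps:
$k{\left(u \right)} = - \frac{43}{u}$
$\frac{k{\left(x{\left(6,6 \right)} \right)}}{367} - \frac{3158}{-2303} = \frac{\left(-43\right) \frac{1}{6}}{367} - \frac{3158}{-2303} = \left(-43\right) \frac{1}{6} \cdot \frac{1}{367} - - \frac{3158}{2303} = \left(- \frac{43}{6}\right) \frac{1}{367} + \frac{3158}{2303} = - \frac{43}{2202} + \frac{3158}{2303} = \frac{6854887}{5071206}$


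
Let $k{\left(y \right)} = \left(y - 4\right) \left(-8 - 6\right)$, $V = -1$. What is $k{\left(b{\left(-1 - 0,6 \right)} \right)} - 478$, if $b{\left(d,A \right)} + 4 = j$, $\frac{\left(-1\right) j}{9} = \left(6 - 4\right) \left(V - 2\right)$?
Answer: $-1122$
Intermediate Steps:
$j = 54$ ($j = - 9 \left(6 - 4\right) \left(-1 - 2\right) = - 9 \cdot 2 \left(-3\right) = \left(-9\right) \left(-6\right) = 54$)
$b{\left(d,A \right)} = 50$ ($b{\left(d,A \right)} = -4 + 54 = 50$)
$k{\left(y \right)} = 56 - 14 y$ ($k{\left(y \right)} = \left(-4 + y\right) \left(-14\right) = 56 - 14 y$)
$k{\left(b{\left(-1 - 0,6 \right)} \right)} - 478 = \left(56 - 700\right) - 478 = -644 - 478 = -1122$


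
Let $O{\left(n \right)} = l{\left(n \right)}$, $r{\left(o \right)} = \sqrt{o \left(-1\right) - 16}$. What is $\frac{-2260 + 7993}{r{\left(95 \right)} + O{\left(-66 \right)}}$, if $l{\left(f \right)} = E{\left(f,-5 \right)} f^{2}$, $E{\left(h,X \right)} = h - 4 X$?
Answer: $- \frac{54702648}{1911930547} - \frac{273 i \sqrt{111}}{1911930547} \approx -0.028611 - 1.5044 \cdot 10^{-6} i$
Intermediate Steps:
$r{\left(o \right)} = \sqrt{-16 - o}$ ($r{\left(o \right)} = \sqrt{- o - 16} = \sqrt{-16 - o}$)
$l{\left(f \right)} = f^{2} \left(20 + f\right)$ ($l{\left(f \right)} = \left(f - -20\right) f^{2} = \left(f + 20\right) f^{2} = \left(20 + f\right) f^{2} = f^{2} \left(20 + f\right)$)
$O{\left(n \right)} = n^{2} \left(20 + n\right)$
$\frac{-2260 + 7993}{r{\left(95 \right)} + O{\left(-66 \right)}} = \frac{-2260 + 7993}{\sqrt{-16 - 95} + \left(-66\right)^{2} \left(20 - 66\right)} = \frac{5733}{\sqrt{-16 - 95} + 4356 \left(-46\right)} = \frac{5733}{\sqrt{-111} - 200376} = \frac{5733}{i \sqrt{111} - 200376} = \frac{5733}{-200376 + i \sqrt{111}}$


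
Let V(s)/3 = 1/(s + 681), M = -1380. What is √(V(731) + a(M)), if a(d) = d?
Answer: I*√687840621/706 ≈ 37.148*I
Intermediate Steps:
V(s) = 3/(681 + s) (V(s) = 3/(s + 681) = 3/(681 + s))
√(V(731) + a(M)) = √(3/(681 + 731) - 1380) = √(3/1412 - 1380) = √(-1948557/1412) = I*√687840621/706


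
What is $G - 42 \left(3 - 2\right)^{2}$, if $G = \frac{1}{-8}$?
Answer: $- \frac{337}{8} \approx -42.125$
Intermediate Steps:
$G = - \frac{1}{8} \approx -0.125$
$G - 42 \left(3 - 2\right)^{2} = - \frac{1}{8} - 42 \left(3 - 2\right)^{2} = - \frac{1}{8} - 42 \cdot 1^{2} = - \frac{1}{8} - 42 = - \frac{337}{8}$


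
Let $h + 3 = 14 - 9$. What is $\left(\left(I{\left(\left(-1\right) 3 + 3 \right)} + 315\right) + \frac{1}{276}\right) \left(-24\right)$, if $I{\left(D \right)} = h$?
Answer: $- \frac{174986}{23} \approx -7608.1$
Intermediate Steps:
$h = 2$ ($h = -3 + \left(14 - 9\right) = -3 + 5 = 2$)
$I{\left(D \right)} = 2$
$\left(\left(I{\left(\left(-1\right) 3 + 3 \right)} + 315\right) + \frac{1}{276}\right) \left(-24\right) = \left(\left(2 + 315\right) + \frac{1}{276}\right) \left(-24\right) = \left(317 + \frac{1}{276}\right) \left(-24\right) = \frac{87493}{276} \left(-24\right) = - \frac{174986}{23}$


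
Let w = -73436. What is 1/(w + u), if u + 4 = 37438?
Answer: -1/36002 ≈ -2.7776e-5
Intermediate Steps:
u = 37434 (u = -4 + 37438 = 37434)
1/(w + u) = 1/(-73436 + 37434) = 1/(-36002) = -1/36002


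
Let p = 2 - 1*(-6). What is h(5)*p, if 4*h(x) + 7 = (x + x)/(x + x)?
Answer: -12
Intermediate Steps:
h(x) = -3/2 (h(x) = -7/4 + ((x + x)/(x + x))/4 = -7/4 + ((2*x)/((2*x)))/4 = -7/4 + ((2*x)*(1/(2*x)))/4 = -7/4 + (1/4)*1 = -7/4 + 1/4 = -3/2)
p = 8 (p = 2 + 6 = 8)
h(5)*p = -3/2*8 = -12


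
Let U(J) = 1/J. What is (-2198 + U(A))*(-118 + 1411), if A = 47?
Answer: -133573365/47 ≈ -2.8420e+6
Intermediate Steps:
(-2198 + U(A))*(-118 + 1411) = (-2198 + 1/47)*(-118 + 1411) = (-2198 + 1/47)*1293 = -103305/47*1293 = -133573365/47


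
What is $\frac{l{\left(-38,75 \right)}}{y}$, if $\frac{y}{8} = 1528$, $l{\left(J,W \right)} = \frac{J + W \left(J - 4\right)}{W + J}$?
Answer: $- \frac{797}{113072} \approx -0.0070486$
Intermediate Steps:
$l{\left(J,W \right)} = \frac{J + W \left(-4 + J\right)}{J + W}$
$y = 12224$ ($y = 8 \cdot 1528 = 12224$)
$\frac{l{\left(-38,75 \right)}}{y} = \frac{\frac{1}{-38 + 75} \left(-38 - 300 - 2850\right)}{12224} = \frac{-38 - 300 - 2850}{37} \cdot \frac{1}{12224} = \frac{1}{37} \left(-3188\right) \frac{1}{12224} = \left(- \frac{3188}{37}\right) \frac{1}{12224} = - \frac{797}{113072}$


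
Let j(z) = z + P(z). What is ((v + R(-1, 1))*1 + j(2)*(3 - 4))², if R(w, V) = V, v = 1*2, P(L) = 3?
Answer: 4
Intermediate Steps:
v = 2
j(z) = 3 + z (j(z) = z + 3 = 3 + z)
((v + R(-1, 1))*1 + j(2)*(3 - 4))² = ((2 + 1)*1 + (3 + 2)*(3 - 4))² = (3*1 + 5*(-1))² = (3 - 5)² = (-2)² = 4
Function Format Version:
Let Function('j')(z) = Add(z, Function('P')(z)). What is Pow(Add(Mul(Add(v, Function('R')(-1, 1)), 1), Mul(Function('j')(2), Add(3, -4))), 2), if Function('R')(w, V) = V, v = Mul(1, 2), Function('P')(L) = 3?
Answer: 4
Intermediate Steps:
v = 2
Function('j')(z) = Add(3, z) (Function('j')(z) = Add(z, 3) = Add(3, z))
Pow(Add(Mul(Add(v, Function('R')(-1, 1)), 1), Mul(Function('j')(2), Add(3, -4))), 2) = Pow(Add(Mul(Add(2, 1), 1), Mul(Add(3, 2), Add(3, -4))), 2) = Pow(Add(Mul(3, 1), Mul(5, -1)), 2) = Pow(Add(3, -5), 2) = Pow(-2, 2) = 4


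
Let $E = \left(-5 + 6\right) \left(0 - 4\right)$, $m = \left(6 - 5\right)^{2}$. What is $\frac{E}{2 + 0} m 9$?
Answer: $-18$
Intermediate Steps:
$m = 1$ ($m = 1^{2} = 1$)
$E = -4$ ($E = 1 \left(-4\right) = -4$)
$\frac{E}{2 + 0} m 9 = - \frac{4}{2 + 0} \cdot 1 \cdot 9 = - \frac{4}{2} \cdot 1 \cdot 9 = \left(-4\right) \frac{1}{2} \cdot 1 \cdot 9 = \left(-2\right) 1 \cdot 9 = \left(-2\right) 9 = -18$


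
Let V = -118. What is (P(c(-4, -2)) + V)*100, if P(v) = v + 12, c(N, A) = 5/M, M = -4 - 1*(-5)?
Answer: -10100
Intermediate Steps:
M = 1 (M = -4 + 5 = 1)
c(N, A) = 5 (c(N, A) = 5/1 = 5*1 = 5)
P(v) = 12 + v
(P(c(-4, -2)) + V)*100 = ((12 + 5) - 118)*100 = (17 - 118)*100 = -101*100 = -10100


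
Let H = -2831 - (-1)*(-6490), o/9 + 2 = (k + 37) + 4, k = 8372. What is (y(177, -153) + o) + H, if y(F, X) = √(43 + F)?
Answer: 66378 + 2*√55 ≈ 66393.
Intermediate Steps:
o = 75699 (o = -18 + 9*((8372 + 37) + 4) = -18 + 9*(8409 + 4) = -18 + 9*8413 = -18 + 75717 = 75699)
H = -9321 (H = -2831 - 1*6490 = -2831 - 6490 = -9321)
(y(177, -153) + o) + H = (√(43 + 177) + 75699) - 9321 = (√220 + 75699) - 9321 = (2*√55 + 75699) - 9321 = (75699 + 2*√55) - 9321 = 66378 + 2*√55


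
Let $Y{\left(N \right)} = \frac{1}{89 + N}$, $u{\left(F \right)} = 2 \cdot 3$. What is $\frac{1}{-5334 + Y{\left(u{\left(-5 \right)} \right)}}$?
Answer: $- \frac{95}{506729} \approx -0.00018748$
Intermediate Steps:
$u{\left(F \right)} = 6$
$\frac{1}{-5334 + Y{\left(u{\left(-5 \right)} \right)}} = \frac{1}{-5334 + \frac{1}{89 + 6}} = \frac{1}{-5334 + \frac{1}{95}} = \frac{1}{- \frac{506729}{95}} = - \frac{95}{506729}$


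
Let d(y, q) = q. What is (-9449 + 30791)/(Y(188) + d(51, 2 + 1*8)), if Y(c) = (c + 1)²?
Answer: 21342/35731 ≈ 0.59730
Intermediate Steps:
Y(c) = (1 + c)²
(-9449 + 30791)/(Y(188) + d(51, 2 + 1*8)) = (-9449 + 30791)/((1 + 188)² + (2 + 1*8)) = 21342/(189² + (2 + 8)) = 21342/(35721 + 10) = 21342/35731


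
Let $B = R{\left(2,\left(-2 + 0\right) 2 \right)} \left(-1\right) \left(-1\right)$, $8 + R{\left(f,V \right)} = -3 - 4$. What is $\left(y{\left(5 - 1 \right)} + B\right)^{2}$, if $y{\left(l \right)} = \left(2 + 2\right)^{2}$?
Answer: $1$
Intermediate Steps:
$R{\left(f,V \right)} = -15$ ($R{\left(f,V \right)} = -8 - 7 = -15$)
$y{\left(l \right)} = 16$ ($y{\left(l \right)} = 4^{2} = 16$)
$B = -15$ ($B = \left(-15\right) \left(-1\right) \left(-1\right) = 15 \left(-1\right) = -15$)
$\left(y{\left(5 - 1 \right)} + B\right)^{2} = \left(16 - 15\right)^{2} = 1^{2} = 1$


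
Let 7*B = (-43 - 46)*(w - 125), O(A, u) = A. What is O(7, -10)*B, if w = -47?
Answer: 15308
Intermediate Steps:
B = 15308/7 (B = ((-43 - 46)*(-47 - 125))/7 = (-89*(-172))/7 = (⅐)*15308 = 15308/7 ≈ 2186.9)
O(7, -10)*B = 7*(15308/7) = 15308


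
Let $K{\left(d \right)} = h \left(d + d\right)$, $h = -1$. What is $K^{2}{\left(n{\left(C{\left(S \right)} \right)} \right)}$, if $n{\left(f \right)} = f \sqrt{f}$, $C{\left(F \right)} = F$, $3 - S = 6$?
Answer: $-108$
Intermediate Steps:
$S = -3$ ($S = 3 - 6 = -3$)
$n{\left(f \right)} = f^{\frac{3}{2}}$
$K{\left(d \right)} = - 2 d$ ($K{\left(d \right)} = - (d + d) = - 2 d$)
$K^{2}{\left(n{\left(C{\left(S \right)} \right)} \right)} = \left(- 2 \left(-3\right)^{\frac{3}{2}}\right)^{2} = \left(- 2 \left(- 3 i \sqrt{3}\right)\right)^{2} = \left(6 i \sqrt{3}\right)^{2} = -108$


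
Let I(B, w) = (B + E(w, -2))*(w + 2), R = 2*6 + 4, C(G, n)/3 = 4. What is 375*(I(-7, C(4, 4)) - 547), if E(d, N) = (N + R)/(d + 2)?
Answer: -236625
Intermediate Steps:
C(G, n) = 12 (C(G, n) = 3*4 = 12)
R = 16 (R = 12 + 4 = 16)
E(d, N) = (16 + N)/(2 + d) (E(d, N) = (N + 16)/(d + 2) = (16 + N)/(2 + d))
I(B, w) = (2 + w)*(B + 14/(2 + w)) (I(B, w) = (B + (16 - 2)/(2 + w))*(w + 2) = (B + 14/(2 + w))*(2 + w) = (2 + w)*(B + 14/(2 + w)))
375*(I(-7, C(4, 4)) - 547) = 375*((14 + 2*(-7) - 7*12) - 547) = 375*((14 - 14 - 84) - 547) = 375*(-84 - 547) = 375*(-631) = -236625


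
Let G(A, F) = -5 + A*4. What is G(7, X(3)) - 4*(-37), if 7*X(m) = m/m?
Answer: 171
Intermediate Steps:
X(m) = ⅐ (X(m) = (m/m)/7 = (⅐)*1 = ⅐)
G(A, F) = -5 + 4*A
G(7, X(3)) - 4*(-37) = (-5 + 4*7) - 4*(-37) = (-5 + 28) + 148 = 23 + 148 = 171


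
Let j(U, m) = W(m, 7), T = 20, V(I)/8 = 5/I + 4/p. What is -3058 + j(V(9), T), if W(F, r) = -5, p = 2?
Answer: -3063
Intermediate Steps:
V(I) = 16 + 40/I (V(I) = 8*(5/I + 4/2) = 8*(5/I + 4*(½)) = 8*(5/I + 2) = 8*(2 + 5/I) = 16 + 40/I)
j(U, m) = -5
-3058 + j(V(9), T) = -3058 - 5 = -3063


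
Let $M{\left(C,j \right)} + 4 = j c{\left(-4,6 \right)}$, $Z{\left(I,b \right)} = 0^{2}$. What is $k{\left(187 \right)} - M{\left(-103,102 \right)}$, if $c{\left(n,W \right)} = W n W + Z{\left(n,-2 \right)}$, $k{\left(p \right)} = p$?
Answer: $14879$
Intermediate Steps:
$Z{\left(I,b \right)} = 0$
$c{\left(n,W \right)} = n W^{2}$ ($c{\left(n,W \right)} = W n W + 0 = n W^{2} + 0 = n W^{2}$)
$M{\left(C,j \right)} = -4 - 144 j$ ($M{\left(C,j \right)} = -4 + j \left(- 4 \cdot 6^{2}\right) = -4 + j \left(\left(-4\right) 36\right) = -4 + j \left(-144\right) = -4 - 144 j$)
$k{\left(187 \right)} - M{\left(-103,102 \right)} = 187 - \left(-4 - 14688\right) = 187 - -14692 = 187 + 14692 = 14879$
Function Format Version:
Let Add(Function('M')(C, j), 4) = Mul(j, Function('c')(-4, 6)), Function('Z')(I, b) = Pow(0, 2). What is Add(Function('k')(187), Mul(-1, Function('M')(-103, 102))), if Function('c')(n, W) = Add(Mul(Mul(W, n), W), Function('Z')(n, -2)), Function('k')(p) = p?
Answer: 14879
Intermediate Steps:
Function('Z')(I, b) = 0
Function('c')(n, W) = Mul(n, Pow(W, 2)) (Function('c')(n, W) = Add(Mul(Mul(W, n), W), 0) = Add(Mul(n, Pow(W, 2)), 0) = Mul(n, Pow(W, 2)))
Function('M')(C, j) = Add(-4, Mul(-144, j)) (Function('M')(C, j) = Add(-4, Mul(j, Mul(-4, Pow(6, 2)))) = Add(-4, Mul(j, Mul(-4, 36))) = Add(-4, Mul(j, -144)) = Add(-4, Mul(-144, j)))
Add(Function('k')(187), Mul(-1, Function('M')(-103, 102))) = Add(187, Mul(-1, Add(-4, Mul(-144, 102)))) = Add(187, Mul(-1, Add(-4, -14688))) = Add(187, Mul(-1, -14692)) = Add(187, 14692) = 14879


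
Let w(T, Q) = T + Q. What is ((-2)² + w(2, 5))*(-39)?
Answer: -429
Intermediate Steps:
w(T, Q) = Q + T
((-2)² + w(2, 5))*(-39) = ((-2)² + (5 + 2))*(-39) = (4 + 7)*(-39) = 11*(-39) = -429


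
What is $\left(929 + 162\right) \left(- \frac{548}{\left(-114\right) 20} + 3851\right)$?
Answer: $\frac{2394970837}{570} \approx 4.2017 \cdot 10^{6}$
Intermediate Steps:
$\left(929 + 162\right) \left(- \frac{548}{\left(-114\right) 20} + 3851\right) = 1091 \left(- \frac{548}{-2280} + 3851\right) = 1091 \left(\left(-548\right) \left(- \frac{1}{2280}\right) + 3851\right) = 1091 \left(\frac{137}{570} + 3851\right) = 1091 \cdot \frac{2195207}{570} = \frac{2394970837}{570}$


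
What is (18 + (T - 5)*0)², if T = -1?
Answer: 324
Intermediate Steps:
(18 + (T - 5)*0)² = (18 + (-1 - 5)*0)² = (18 - 6*0)² = (18 + 0)² = 18² = 324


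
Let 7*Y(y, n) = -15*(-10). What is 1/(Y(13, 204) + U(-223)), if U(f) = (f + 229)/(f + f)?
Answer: 1561/33429 ≈ 0.046696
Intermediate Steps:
Y(y, n) = 150/7 (Y(y, n) = (-15*(-10))/7 = (⅐)*150 = 150/7)
U(f) = (229 + f)/(2*f) (U(f) = (229 + f)/((2*f)) = (229 + f)*(1/(2*f)) = (229 + f)/(2*f))
1/(Y(13, 204) + U(-223)) = 1/(150/7 + (½)*(229 - 223)/(-223)) = 1/(150/7 + (½)*(-1/223)*6) = 1/(150/7 - 3/223) = 1/(33429/1561) = 1561/33429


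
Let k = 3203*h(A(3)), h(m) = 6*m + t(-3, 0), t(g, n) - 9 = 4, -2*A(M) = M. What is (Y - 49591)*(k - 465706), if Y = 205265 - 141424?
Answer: -6453739500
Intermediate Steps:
A(M) = -M/2
t(g, n) = 13 (t(g, n) = 9 + 4 = 13)
Y = 63841
h(m) = 13 + 6*m (h(m) = 6*m + 13 = 13 + 6*m)
k = 12812 (k = 3203*(13 + 6*(-½*3)) = 3203*(13 + 6*(-3/2)) = 3203*(13 - 9) = 3203*4 = 12812)
(Y - 49591)*(k - 465706) = (63841 - 49591)*(12812 - 465706) = 14250*(-452894) = -6453739500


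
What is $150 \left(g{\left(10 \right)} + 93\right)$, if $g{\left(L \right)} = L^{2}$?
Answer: $28950$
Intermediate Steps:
$150 \left(g{\left(10 \right)} + 93\right) = 150 \left(10^{2} + 93\right) = 150 \left(100 + 93\right) = 150 \cdot 193 = 28950$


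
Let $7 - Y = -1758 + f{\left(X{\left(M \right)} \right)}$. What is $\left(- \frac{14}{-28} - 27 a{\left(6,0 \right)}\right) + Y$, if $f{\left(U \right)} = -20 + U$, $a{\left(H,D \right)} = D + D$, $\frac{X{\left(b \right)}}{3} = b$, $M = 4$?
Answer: $\frac{3547}{2} \approx 1773.5$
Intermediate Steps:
$X{\left(b \right)} = 3 b$
$a{\left(H,D \right)} = 2 D$
$Y = 1773$ ($Y = 7 - \left(-1758 + \left(-20 + 3 \cdot 4\right)\right) = 7 - \left(-1758 + \left(-20 + 12\right)\right) = 7 - \left(-1758 - 8\right) = 7 - -1766 = 7 + 1766 = 1773$)
$\left(- \frac{14}{-28} - 27 a{\left(6,0 \right)}\right) + Y = \left(- \frac{14}{-28} - 27 \cdot 2 \cdot 0\right) + 1773 = \left(\left(-14\right) \left(- \frac{1}{28}\right) - 0\right) + 1773 = \left(\frac{1}{2} + 0\right) + 1773 = \frac{1}{2} + 1773 = \frac{3547}{2}$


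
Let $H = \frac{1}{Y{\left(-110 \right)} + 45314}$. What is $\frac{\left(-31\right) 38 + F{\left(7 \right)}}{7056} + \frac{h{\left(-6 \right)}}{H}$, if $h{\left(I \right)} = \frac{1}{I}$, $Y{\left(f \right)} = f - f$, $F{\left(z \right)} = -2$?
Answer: $- \frac{13322611}{1764} \approx -7552.5$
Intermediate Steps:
$Y{\left(f \right)} = 0$
$H = \frac{1}{45314}$ ($H = \frac{1}{0 + 45314} = \frac{1}{45314} \approx 2.2068 \cdot 10^{-5}$)
$\frac{\left(-31\right) 38 + F{\left(7 \right)}}{7056} + \frac{h{\left(-6 \right)}}{H} = \frac{\left(-31\right) 38 - 2}{7056} + \frac{\frac{1}{\frac{1}{45314}}}{-6} = \left(-1178 - 2\right) \frac{1}{7056} - \frac{22657}{3} = \left(-1180\right) \frac{1}{7056} - \frac{22657}{3} = - \frac{295}{1764} - \frac{22657}{3} = - \frac{13322611}{1764}$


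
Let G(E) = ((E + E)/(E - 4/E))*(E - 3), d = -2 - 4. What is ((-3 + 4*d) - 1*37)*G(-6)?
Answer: 1296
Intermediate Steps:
d = -6
G(E) = 2*E*(-3 + E)/(E - 4/E) (G(E) = ((2*E)/(E - 4/E))*(-3 + E) = (2*E/(E - 4/E))*(-3 + E) = 2*E*(-3 + E)/(E - 4/E))
((-3 + 4*d) - 1*37)*G(-6) = ((-3 + 4*(-6)) - 1*37)*(2*(-6)²*(-3 - 6)/(-4 + (-6)²)) = ((-3 - 24) - 37)*(2*36*(-9)/(-4 + 36)) = (-27 - 37)*(2*36*(-9)/32) = -128*36*(-9)/32 = -64*(-81/4) = 1296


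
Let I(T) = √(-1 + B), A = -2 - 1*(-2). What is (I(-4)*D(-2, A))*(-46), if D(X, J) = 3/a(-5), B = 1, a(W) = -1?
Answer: 0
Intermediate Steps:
A = 0 (A = -2 + 2 = 0)
D(X, J) = -3 (D(X, J) = 3/(-1) = 3*(-1) = -3)
I(T) = 0 (I(T) = √(-1 + 1) = √0 = 0)
(I(-4)*D(-2, A))*(-46) = (0*(-3))*(-46) = 0*(-46) = 0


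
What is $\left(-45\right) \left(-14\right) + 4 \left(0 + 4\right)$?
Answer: $646$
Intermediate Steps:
$\left(-45\right) \left(-14\right) + 4 \left(0 + 4\right) = 630 + 4 \cdot 4 = 630 + 16 = 646$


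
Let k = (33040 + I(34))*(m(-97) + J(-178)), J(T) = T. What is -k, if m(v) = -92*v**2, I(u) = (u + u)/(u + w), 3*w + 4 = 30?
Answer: 457721761893/16 ≈ 2.8608e+10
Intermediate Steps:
w = 26/3 (w = -4/3 + (1/3)*30 = -4/3 + 10 = 26/3 ≈ 8.6667)
I(u) = 2*u/(26/3 + u) (I(u) = (u + u)/(u + 26/3) = (2*u)/(26/3 + u) = 2*u/(26/3 + u))
k = -457721761893/16 (k = (33040 + 6*34/(26 + 3*34))*(-92*(-97)**2 - 178) = (33040 + 6*34/(26 + 102))*(-92*9409 - 178) = (33040 + 6*34/128)*(-865628 - 178) = (33040 + 6*34*(1/128))*(-865806) = (33040 + 51/32)*(-865806) = (1057331/32)*(-865806) = -457721761893/16 ≈ -2.8608e+10)
-k = -1*(-457721761893/16) = 457721761893/16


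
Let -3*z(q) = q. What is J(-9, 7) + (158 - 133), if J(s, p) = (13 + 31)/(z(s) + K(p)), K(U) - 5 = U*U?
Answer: 1469/57 ≈ 25.772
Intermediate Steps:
z(q) = -q/3
K(U) = 5 + U**2 (K(U) = 5 + U*U = 5 + U**2)
J(s, p) = 44/(5 + p**2 - s/3) (J(s, p) = (13 + 31)/(-s/3 + (5 + p**2)) = 44/(5 + p**2 - s/3))
J(-9, 7) + (158 - 133) = 132/(15 - 1*(-9) + 3*7**2) + (158 - 133) = 132/(15 + 9 + 3*49) + 25 = 132/(15 + 9 + 147) + 25 = 132/171 + 25 = 132*(1/171) + 25 = 44/57 + 25 = 1469/57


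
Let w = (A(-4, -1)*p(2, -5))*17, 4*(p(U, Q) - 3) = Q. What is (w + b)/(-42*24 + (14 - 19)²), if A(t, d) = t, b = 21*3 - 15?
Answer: 71/983 ≈ 0.072228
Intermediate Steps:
p(U, Q) = 3 + Q/4
b = 48 (b = 63 - 15 = 48)
w = -119 (w = -4*(3 + (¼)*(-5))*17 = -4*(3 - 5/4)*17 = -4*7/4*17 = -7*17 = -119)
(w + b)/(-42*24 + (14 - 19)²) = (-119 + 48)/(-42*24 + (14 - 19)²) = -71/(-1008 + (-5)²) = -71/(-1008 + 25) = -71/(-983) = -71*(-1/983) = 71/983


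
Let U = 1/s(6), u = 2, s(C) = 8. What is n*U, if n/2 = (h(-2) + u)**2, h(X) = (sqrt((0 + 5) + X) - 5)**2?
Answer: 300 - 150*sqrt(3) ≈ 40.192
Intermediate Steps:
h(X) = (-5 + sqrt(5 + X))**2 (h(X) = (sqrt(5 + X) - 5)**2 = (-5 + sqrt(5 + X))**2)
U = 1/8 ≈ 0.12500
n = 2*(2 + (-5 + sqrt(3))**2)**2 (n = 2*((-5 + sqrt(5 - 2))**2 + 2)**2 = 2*((-5 + sqrt(3))**2 + 2)**2 = 2*(2 + (-5 + sqrt(3))**2)**2 ≈ 321.54)
n*U = (2400 - 1200*sqrt(3))*(1/8) = 300 - 150*sqrt(3)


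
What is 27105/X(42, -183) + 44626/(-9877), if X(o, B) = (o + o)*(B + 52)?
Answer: -36132409/5175548 ≈ -6.9814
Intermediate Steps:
X(o, B) = 2*o*(52 + B) (X(o, B) = (2*o)*(52 + B) = 2*o*(52 + B))
27105/X(42, -183) + 44626/(-9877) = 27105/((2*42*(52 - 183))) + 44626/(-9877) = 27105/((2*42*(-131))) + 44626*(-1/9877) = 27105/(-11004) - 44626/9877 = 27105*(-1/11004) - 44626/9877 = -9035/3668 - 44626/9877 = -36132409/5175548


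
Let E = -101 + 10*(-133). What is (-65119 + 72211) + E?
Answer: 5661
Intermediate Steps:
E = -1431 (E = -101 - 1330 = -1431)
(-65119 + 72211) + E = (-65119 + 72211) - 1431 = 7092 - 1431 = 5661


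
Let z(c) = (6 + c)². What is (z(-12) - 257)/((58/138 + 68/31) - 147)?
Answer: 472719/308842 ≈ 1.5306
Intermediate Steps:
(z(-12) - 257)/((58/138 + 68/31) - 147) = ((6 - 12)² - 257)/((58/138 + 68/31) - 147) = ((-6)² - 257)/((58*(1/138) + 68*(1/31)) - 147) = (36 - 257)/((29/69 + 68/31) - 147) = -221/(5591/2139 - 147) = -221/(-308842/2139) = -221*(-2139/308842) = 472719/308842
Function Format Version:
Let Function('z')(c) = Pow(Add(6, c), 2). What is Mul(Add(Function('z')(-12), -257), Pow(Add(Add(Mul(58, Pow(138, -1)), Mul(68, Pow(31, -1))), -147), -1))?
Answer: Rational(472719, 308842) ≈ 1.5306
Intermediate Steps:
Mul(Add(Function('z')(-12), -257), Pow(Add(Add(Mul(58, Pow(138, -1)), Mul(68, Pow(31, -1))), -147), -1)) = Mul(Add(Pow(Add(6, -12), 2), -257), Pow(Add(Add(Mul(58, Pow(138, -1)), Mul(68, Pow(31, -1))), -147), -1)) = Mul(Add(Pow(-6, 2), -257), Pow(Add(Add(Mul(58, Rational(1, 138)), Mul(68, Rational(1, 31))), -147), -1)) = Mul(Add(36, -257), Pow(Add(Add(Rational(29, 69), Rational(68, 31)), -147), -1)) = Mul(-221, Pow(Add(Rational(5591, 2139), -147), -1)) = Mul(-221, Pow(Rational(-308842, 2139), -1)) = Mul(-221, Rational(-2139, 308842)) = Rational(472719, 308842)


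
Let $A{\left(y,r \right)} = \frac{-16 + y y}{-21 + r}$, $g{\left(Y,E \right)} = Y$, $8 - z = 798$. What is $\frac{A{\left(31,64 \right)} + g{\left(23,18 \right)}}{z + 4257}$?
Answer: $\frac{1934}{149081} \approx 0.012973$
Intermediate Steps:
$z = -790$ ($z = 8 - 798 = -790$)
$A{\left(y,r \right)} = \frac{-16 + y^{2}}{-21 + r}$
$\frac{A{\left(31,64 \right)} + g{\left(23,18 \right)}}{z + 4257} = \frac{\frac{-16 + 31^{2}}{-21 + 64} + 23}{-790 + 4257} = \frac{\frac{-16 + 961}{43} + 23}{3467} = \left(\frac{1}{43} \cdot 945 + 23\right) \frac{1}{3467} = \left(\frac{945}{43} + 23\right) \frac{1}{3467} = \frac{1934}{43} \cdot \frac{1}{3467} = \frac{1934}{149081}$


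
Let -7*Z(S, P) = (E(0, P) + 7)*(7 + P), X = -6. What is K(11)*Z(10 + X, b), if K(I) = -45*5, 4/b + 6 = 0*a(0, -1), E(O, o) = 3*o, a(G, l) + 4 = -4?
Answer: 7125/7 ≈ 1017.9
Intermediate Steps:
a(G, l) = -8 (a(G, l) = -4 - 4 = -8)
b = -⅔ (b = 4/(-6 + 0*(-8)) = 4/(-6 + 0) = 4/(-6) = 4*(-⅙) = -⅔ ≈ -0.66667)
K(I) = -225
Z(S, P) = -(7 + P)*(7 + 3*P)/7 (Z(S, P) = -(3*P + 7)*(7 + P)/7 = -(7 + 3*P)*(7 + P)/7 = -(7 + P)*(7 + 3*P)/7)
K(11)*Z(10 + X, b) = -225*(-7 - 4*(-⅔) - 3*(-⅔)²/7) = -225*(-7 + 8/3 - 3/7*4/9) = -225*(-7 + 8/3 - 4/21) = -225*(-95/21) = 7125/7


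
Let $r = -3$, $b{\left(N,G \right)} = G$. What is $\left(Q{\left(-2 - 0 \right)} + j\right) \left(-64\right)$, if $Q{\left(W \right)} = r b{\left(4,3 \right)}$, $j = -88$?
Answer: $6208$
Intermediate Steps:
$Q{\left(W \right)} = -9$ ($Q{\left(W \right)} = \left(-3\right) 3 = -9$)
$\left(Q{\left(-2 - 0 \right)} + j\right) \left(-64\right) = \left(-9 - 88\right) \left(-64\right) = \left(-97\right) \left(-64\right) = 6208$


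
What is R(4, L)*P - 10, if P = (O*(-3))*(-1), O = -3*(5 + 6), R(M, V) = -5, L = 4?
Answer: 485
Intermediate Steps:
O = -33 (O = -3*11 = -33)
P = -99 (P = -33*(-3)*(-1) = 99*(-1) = -99)
R(4, L)*P - 10 = -5*(-99) - 10 = 495 - 10 = 485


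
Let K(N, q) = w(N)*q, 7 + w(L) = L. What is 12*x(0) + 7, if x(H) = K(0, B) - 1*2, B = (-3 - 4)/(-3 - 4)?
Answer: -101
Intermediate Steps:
B = 1 (B = -7/(-7) = -7*(-⅐) = 1)
w(L) = -7 + L
K(N, q) = q*(-7 + N) (K(N, q) = (-7 + N)*q = q*(-7 + N))
x(H) = -9 (x(H) = 1*(-7 + 0) - 1*2 = 1*(-7) - 2 = -7 - 2 = -9)
12*x(0) + 7 = 12*(-9) + 7 = -108 + 7 = -101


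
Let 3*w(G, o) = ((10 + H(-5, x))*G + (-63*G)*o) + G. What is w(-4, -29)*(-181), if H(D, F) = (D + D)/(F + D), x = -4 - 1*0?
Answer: 11983648/27 ≈ 4.4384e+5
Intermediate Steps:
x = -4 (x = -4 + 0 = -4)
H(D, F) = 2*D/(D + F) (H(D, F) = (2*D)/(D + F) = 2*D/(D + F))
w(G, o) = 109*G/27 - 21*G*o (w(G, o) = (((10 + 2*(-5)/(-5 - 4))*G + (-63*G)*o) + G)/3 = (((10 + 2*(-5)/(-9))*G - 63*G*o) + G)/3 = (((10 + 2*(-5)*(-⅑))*G - 63*G*o) + G)/3 = (((10 + 10/9)*G - 63*G*o) + G)/3 = ((100*G/9 - 63*G*o) + G)/3 = (109*G/9 - 63*G*o)/3 = 109*G/27 - 21*G*o)
w(-4, -29)*(-181) = ((1/27)*(-4)*(109 - 567*(-29)))*(-181) = ((1/27)*(-4)*(109 + 16443))*(-181) = ((1/27)*(-4)*16552)*(-181) = -66208/27*(-181) = 11983648/27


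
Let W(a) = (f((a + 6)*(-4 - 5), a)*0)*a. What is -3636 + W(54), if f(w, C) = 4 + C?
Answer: -3636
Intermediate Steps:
W(a) = 0 (W(a) = ((4 + a)*0)*a = 0*a = 0)
-3636 + W(54) = -3636 + 0 = -3636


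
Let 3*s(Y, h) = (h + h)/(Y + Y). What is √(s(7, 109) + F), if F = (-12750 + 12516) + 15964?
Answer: √6939219/21 ≈ 125.44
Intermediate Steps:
s(Y, h) = h/(3*Y) (s(Y, h) = ((h + h)/(Y + Y))/3 = ((2*h)/((2*Y)))/3 = ((2*h)*(1/(2*Y)))/3 = (h/Y)/3 = h/(3*Y))
F = 15730 (F = -234 + 15964 = 15730)
√(s(7, 109) + F) = √((⅓)*109/7 + 15730) = √((⅓)*109*(⅐) + 15730) = √(109/21 + 15730) = √(330439/21) = √6939219/21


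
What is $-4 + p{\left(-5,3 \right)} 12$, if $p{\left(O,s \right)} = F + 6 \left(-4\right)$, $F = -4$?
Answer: $-340$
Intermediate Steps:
$p{\left(O,s \right)} = -28$ ($p{\left(O,s \right)} = -4 + 6 \left(-4\right) = -4 - 24 = -28$)
$-4 + p{\left(-5,3 \right)} 12 = -4 - 336 = -340$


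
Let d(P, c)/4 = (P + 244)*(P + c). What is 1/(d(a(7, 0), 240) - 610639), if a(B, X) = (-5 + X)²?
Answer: -1/325499 ≈ -3.0722e-6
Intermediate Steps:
d(P, c) = 4*(244 + P)*(P + c) (d(P, c) = 4*((P + 244)*(P + c)) = 4*((244 + P)*(P + c)) = 4*(244 + P)*(P + c))
1/(d(a(7, 0), 240) - 610639) = 1/((4*((-5 + 0)²)² + 976*(-5 + 0)² + 976*240 + 4*(-5 + 0)²*240) - 610639) = 1/((4*((-5)²)² + 976*(-5)² + 234240 + 4*(-5)²*240) - 610639) = 1/((4*25² + 976*25 + 234240 + 4*25*240) - 610639) = 1/((4*625 + 24400 + 234240 + 24000) - 610639) = 1/((2500 + 24400 + 234240 + 24000) - 610639) = 1/(285140 - 610639) = 1/(-325499) = -1/325499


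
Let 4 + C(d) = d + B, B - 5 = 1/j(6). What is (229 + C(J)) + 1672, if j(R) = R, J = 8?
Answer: 11461/6 ≈ 1910.2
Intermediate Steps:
B = 31/6 (B = 5 + 1/6 = 5 + ⅙ = 31/6 ≈ 5.1667)
C(d) = 7/6 + d (C(d) = -4 + (d + 31/6) = -4 + (31/6 + d) = 7/6 + d)
(229 + C(J)) + 1672 = (229 + (7/6 + 8)) + 1672 = (229 + 55/6) + 1672 = 1429/6 + 1672 = 11461/6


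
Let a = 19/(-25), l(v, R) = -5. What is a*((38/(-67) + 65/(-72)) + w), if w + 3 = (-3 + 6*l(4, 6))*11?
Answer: 1347233/4824 ≈ 279.28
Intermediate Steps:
a = -19/25 (a = 19*(-1/25) = -19/25 ≈ -0.76000)
w = -366 (w = -3 + (-3 + 6*(-5))*11 = -3 + (-3 - 30)*11 = -3 - 33*11 = -3 - 363 = -366)
a*((38/(-67) + 65/(-72)) + w) = -19*((38/(-67) + 65/(-72)) - 366)/25 = -19*((38*(-1/67) + 65*(-1/72)) - 366)/25 = -19*((-38/67 - 65/72) - 366)/25 = -19*(-7091/4824 - 366)/25 = -19/25*(-1772675/4824) = 1347233/4824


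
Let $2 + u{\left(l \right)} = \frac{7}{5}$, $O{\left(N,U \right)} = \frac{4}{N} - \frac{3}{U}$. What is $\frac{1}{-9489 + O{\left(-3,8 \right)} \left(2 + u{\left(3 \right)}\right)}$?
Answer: $- \frac{120}{1138967} \approx -0.00010536$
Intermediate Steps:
$O{\left(N,U \right)} = - \frac{3}{U} + \frac{4}{N}$
$u{\left(l \right)} = - \frac{3}{5}$ ($u{\left(l \right)} = -2 + \frac{7}{5} = - \frac{3}{5}$)
$\frac{1}{-9489 + O{\left(-3,8 \right)} \left(2 + u{\left(3 \right)}\right)} = \frac{1}{-9489 + \left(- \frac{3}{8} + \frac{4}{-3}\right) \left(2 - \frac{3}{5}\right)} = \frac{1}{-9489 + \left(\left(-3\right) \frac{1}{8} + 4 \left(- \frac{1}{3}\right)\right) \frac{7}{5}} = \frac{1}{-9489 + \left(- \frac{3}{8} - \frac{4}{3}\right) \frac{7}{5}} = \frac{1}{-9489 - \frac{287}{120}} = \frac{1}{- \frac{1138967}{120}} = - \frac{120}{1138967}$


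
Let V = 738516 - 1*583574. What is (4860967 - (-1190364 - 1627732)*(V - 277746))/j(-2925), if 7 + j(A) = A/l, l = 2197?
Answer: 58485593436673/1408 ≈ 4.1538e+10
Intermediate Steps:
V = 154942 (V = 738516 - 583574 = 154942)
j(A) = -7 + A/2197
(4860967 - (-1190364 - 1627732)*(V - 277746))/j(-2925) = (4860967 - (-1190364 - 1627732)*(154942 - 277746))/(-7 + (1/2197)*(-2925)) = (4860967 - (-2818096)*(-122804))/(-7 - 225/169) = (4860967 - 1*346073461184)/(-1408/169) = (4860967 - 346073461184)*(-169/1408) = -346068600217*(-169/1408) = 58485593436673/1408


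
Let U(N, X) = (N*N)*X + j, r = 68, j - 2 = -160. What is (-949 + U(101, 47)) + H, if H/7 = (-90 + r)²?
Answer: 481728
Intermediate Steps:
j = -158 (j = 2 - 160 = -158)
H = 3388 (H = 7*(-90 + 68)² = 7*(-22)² = 7*484 = 3388)
U(N, X) = -158 + X*N² (U(N, X) = (N*N)*X - 158 = N²*X - 158 = X*N² - 158 = -158 + X*N²)
(-949 + U(101, 47)) + H = (-949 + (-158 + 47*101²)) + 3388 = (-949 + (-158 + 47*10201)) + 3388 = (-949 + (-158 + 479447)) + 3388 = (-949 + 479289) + 3388 = 478340 + 3388 = 481728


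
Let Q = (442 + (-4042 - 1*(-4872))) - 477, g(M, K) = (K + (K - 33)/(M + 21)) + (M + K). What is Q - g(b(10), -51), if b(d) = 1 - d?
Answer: 913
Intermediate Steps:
g(M, K) = M + 2*K + (-33 + K)/(21 + M) (g(M, K) = (K + (-33 + K)/(21 + M)) + (K + M) = M + 2*K + (-33 + K)/(21 + M))
Q = 795 (Q = (442 + (-4042 + 4872)) - 477 = (442 + 830) - 477 = 1272 - 477 = 795)
Q - g(b(10), -51) = 795 - (-33 + (1 - 1*10)² + 21*(1 - 1*10) + 43*(-51) + 2*(-51)*(1 - 1*10))/(21 + (1 - 1*10)) = 795 - (-33 + (1 - 10)² + 21*(1 - 10) - 2193 + 2*(-51)*(1 - 10))/(21 + (1 - 10)) = 795 - (-33 + (-9)² + 21*(-9) - 2193 + 2*(-51)*(-9))/(21 - 9) = 795 - (-33 + 81 - 189 - 2193 + 918)/12 = 795 - (-1416)/12 = 795 - 1*(-118) = 795 + 118 = 913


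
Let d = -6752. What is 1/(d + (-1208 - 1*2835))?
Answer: -1/10795 ≈ -9.2636e-5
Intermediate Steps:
1/(d + (-1208 - 1*2835)) = 1/(-6752 + (-1208 - 1*2835)) = 1/(-6752 + (-1208 - 2835)) = 1/(-6752 - 4043) = 1/(-10795) = -1/10795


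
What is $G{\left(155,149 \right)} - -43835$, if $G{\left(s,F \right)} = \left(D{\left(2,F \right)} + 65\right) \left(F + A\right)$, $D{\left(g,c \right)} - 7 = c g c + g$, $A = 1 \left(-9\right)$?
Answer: $6270475$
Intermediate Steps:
$A = -9$
$D{\left(g,c \right)} = 7 + g + g c^{2}$ ($D{\left(g,c \right)} = 7 + \left(c g c + g\right) = 7 + \left(g c^{2} + g\right) = 7 + \left(g + g c^{2}\right) = 7 + g + g c^{2}$)
$G{\left(s,F \right)} = \left(-9 + F\right) \left(74 + 2 F^{2}\right)$ ($G{\left(s,F \right)} = \left(\left(7 + 2 + 2 F^{2}\right) + 65\right) \left(F - 9\right) = \left(\left(9 + 2 F^{2}\right) + 65\right) \left(-9 + F\right) = \left(74 + 2 F^{2}\right) \left(-9 + F\right) = \left(-9 + F\right) \left(74 + 2 F^{2}\right)$)
$G{\left(155,149 \right)} - -43835 = \left(-666 - 18 \cdot 149^{2} + 2 \cdot 149^{3} + 74 \cdot 149\right) - -43835 = \left(-666 - 399618 + 2 \cdot 3307949 + 11026\right) + 43835 = \left(-666 - 399618 + 6615898 + 11026\right) + 43835 = 6226640 + 43835 = 6270475$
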